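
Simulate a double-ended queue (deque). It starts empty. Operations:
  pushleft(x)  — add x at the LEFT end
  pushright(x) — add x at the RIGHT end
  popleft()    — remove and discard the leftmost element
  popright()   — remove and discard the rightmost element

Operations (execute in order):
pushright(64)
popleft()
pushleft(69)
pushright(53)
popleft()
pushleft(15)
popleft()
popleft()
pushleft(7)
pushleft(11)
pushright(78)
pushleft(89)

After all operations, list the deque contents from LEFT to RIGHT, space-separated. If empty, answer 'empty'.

Answer: 89 11 7 78

Derivation:
pushright(64): [64]
popleft(): []
pushleft(69): [69]
pushright(53): [69, 53]
popleft(): [53]
pushleft(15): [15, 53]
popleft(): [53]
popleft(): []
pushleft(7): [7]
pushleft(11): [11, 7]
pushright(78): [11, 7, 78]
pushleft(89): [89, 11, 7, 78]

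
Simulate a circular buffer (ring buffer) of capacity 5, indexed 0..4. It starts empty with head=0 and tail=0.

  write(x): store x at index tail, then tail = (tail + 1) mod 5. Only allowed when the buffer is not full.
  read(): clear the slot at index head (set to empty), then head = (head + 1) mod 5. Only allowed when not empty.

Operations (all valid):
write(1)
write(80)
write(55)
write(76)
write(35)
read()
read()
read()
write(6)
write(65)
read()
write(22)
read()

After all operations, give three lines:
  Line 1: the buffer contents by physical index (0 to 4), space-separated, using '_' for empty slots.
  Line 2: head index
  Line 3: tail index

Answer: 6 65 22 _ _
0
3

Derivation:
write(1): buf=[1 _ _ _ _], head=0, tail=1, size=1
write(80): buf=[1 80 _ _ _], head=0, tail=2, size=2
write(55): buf=[1 80 55 _ _], head=0, tail=3, size=3
write(76): buf=[1 80 55 76 _], head=0, tail=4, size=4
write(35): buf=[1 80 55 76 35], head=0, tail=0, size=5
read(): buf=[_ 80 55 76 35], head=1, tail=0, size=4
read(): buf=[_ _ 55 76 35], head=2, tail=0, size=3
read(): buf=[_ _ _ 76 35], head=3, tail=0, size=2
write(6): buf=[6 _ _ 76 35], head=3, tail=1, size=3
write(65): buf=[6 65 _ 76 35], head=3, tail=2, size=4
read(): buf=[6 65 _ _ 35], head=4, tail=2, size=3
write(22): buf=[6 65 22 _ 35], head=4, tail=3, size=4
read(): buf=[6 65 22 _ _], head=0, tail=3, size=3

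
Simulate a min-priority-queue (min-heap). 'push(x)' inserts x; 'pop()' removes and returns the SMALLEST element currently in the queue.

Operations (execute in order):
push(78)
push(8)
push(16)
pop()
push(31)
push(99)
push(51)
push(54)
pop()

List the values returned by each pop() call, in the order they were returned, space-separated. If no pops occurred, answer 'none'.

push(78): heap contents = [78]
push(8): heap contents = [8, 78]
push(16): heap contents = [8, 16, 78]
pop() → 8: heap contents = [16, 78]
push(31): heap contents = [16, 31, 78]
push(99): heap contents = [16, 31, 78, 99]
push(51): heap contents = [16, 31, 51, 78, 99]
push(54): heap contents = [16, 31, 51, 54, 78, 99]
pop() → 16: heap contents = [31, 51, 54, 78, 99]

Answer: 8 16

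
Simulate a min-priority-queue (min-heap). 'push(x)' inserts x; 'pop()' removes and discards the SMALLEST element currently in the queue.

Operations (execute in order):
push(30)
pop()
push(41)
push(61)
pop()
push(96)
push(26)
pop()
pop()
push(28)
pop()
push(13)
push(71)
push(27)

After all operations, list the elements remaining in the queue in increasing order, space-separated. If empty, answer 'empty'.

push(30): heap contents = [30]
pop() → 30: heap contents = []
push(41): heap contents = [41]
push(61): heap contents = [41, 61]
pop() → 41: heap contents = [61]
push(96): heap contents = [61, 96]
push(26): heap contents = [26, 61, 96]
pop() → 26: heap contents = [61, 96]
pop() → 61: heap contents = [96]
push(28): heap contents = [28, 96]
pop() → 28: heap contents = [96]
push(13): heap contents = [13, 96]
push(71): heap contents = [13, 71, 96]
push(27): heap contents = [13, 27, 71, 96]

Answer: 13 27 71 96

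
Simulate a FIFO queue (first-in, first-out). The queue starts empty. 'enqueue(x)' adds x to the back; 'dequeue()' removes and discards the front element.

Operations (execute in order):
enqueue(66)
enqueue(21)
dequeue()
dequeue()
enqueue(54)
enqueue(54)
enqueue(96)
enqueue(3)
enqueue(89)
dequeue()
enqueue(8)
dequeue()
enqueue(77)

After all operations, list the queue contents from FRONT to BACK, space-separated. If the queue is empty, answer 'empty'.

Answer: 96 3 89 8 77

Derivation:
enqueue(66): [66]
enqueue(21): [66, 21]
dequeue(): [21]
dequeue(): []
enqueue(54): [54]
enqueue(54): [54, 54]
enqueue(96): [54, 54, 96]
enqueue(3): [54, 54, 96, 3]
enqueue(89): [54, 54, 96, 3, 89]
dequeue(): [54, 96, 3, 89]
enqueue(8): [54, 96, 3, 89, 8]
dequeue(): [96, 3, 89, 8]
enqueue(77): [96, 3, 89, 8, 77]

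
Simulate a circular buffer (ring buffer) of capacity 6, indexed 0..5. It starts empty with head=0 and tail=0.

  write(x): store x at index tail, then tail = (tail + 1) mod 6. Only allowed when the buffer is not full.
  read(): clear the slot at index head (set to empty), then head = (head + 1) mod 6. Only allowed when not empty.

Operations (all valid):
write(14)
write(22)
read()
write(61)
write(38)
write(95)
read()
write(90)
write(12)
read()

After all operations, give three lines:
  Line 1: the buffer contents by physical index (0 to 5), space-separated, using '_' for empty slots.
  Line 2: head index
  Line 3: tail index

write(14): buf=[14 _ _ _ _ _], head=0, tail=1, size=1
write(22): buf=[14 22 _ _ _ _], head=0, tail=2, size=2
read(): buf=[_ 22 _ _ _ _], head=1, tail=2, size=1
write(61): buf=[_ 22 61 _ _ _], head=1, tail=3, size=2
write(38): buf=[_ 22 61 38 _ _], head=1, tail=4, size=3
write(95): buf=[_ 22 61 38 95 _], head=1, tail=5, size=4
read(): buf=[_ _ 61 38 95 _], head=2, tail=5, size=3
write(90): buf=[_ _ 61 38 95 90], head=2, tail=0, size=4
write(12): buf=[12 _ 61 38 95 90], head=2, tail=1, size=5
read(): buf=[12 _ _ 38 95 90], head=3, tail=1, size=4

Answer: 12 _ _ 38 95 90
3
1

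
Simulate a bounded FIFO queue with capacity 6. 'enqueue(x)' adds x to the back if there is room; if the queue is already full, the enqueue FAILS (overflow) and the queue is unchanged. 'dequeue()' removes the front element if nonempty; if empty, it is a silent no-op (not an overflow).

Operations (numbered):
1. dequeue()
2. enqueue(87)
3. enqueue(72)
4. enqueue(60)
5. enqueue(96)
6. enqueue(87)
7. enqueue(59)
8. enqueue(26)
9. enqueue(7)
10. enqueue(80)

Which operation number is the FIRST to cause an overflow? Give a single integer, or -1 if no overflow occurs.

1. dequeue(): empty, no-op, size=0
2. enqueue(87): size=1
3. enqueue(72): size=2
4. enqueue(60): size=3
5. enqueue(96): size=4
6. enqueue(87): size=5
7. enqueue(59): size=6
8. enqueue(26): size=6=cap → OVERFLOW (fail)
9. enqueue(7): size=6=cap → OVERFLOW (fail)
10. enqueue(80): size=6=cap → OVERFLOW (fail)

Answer: 8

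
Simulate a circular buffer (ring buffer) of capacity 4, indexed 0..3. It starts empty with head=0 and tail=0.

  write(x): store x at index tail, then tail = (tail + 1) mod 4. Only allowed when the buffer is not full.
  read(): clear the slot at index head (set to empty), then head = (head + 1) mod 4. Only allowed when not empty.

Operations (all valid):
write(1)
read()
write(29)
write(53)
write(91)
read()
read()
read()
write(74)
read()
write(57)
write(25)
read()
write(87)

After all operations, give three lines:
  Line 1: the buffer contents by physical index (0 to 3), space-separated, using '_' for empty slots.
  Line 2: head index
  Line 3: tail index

write(1): buf=[1 _ _ _], head=0, tail=1, size=1
read(): buf=[_ _ _ _], head=1, tail=1, size=0
write(29): buf=[_ 29 _ _], head=1, tail=2, size=1
write(53): buf=[_ 29 53 _], head=1, tail=3, size=2
write(91): buf=[_ 29 53 91], head=1, tail=0, size=3
read(): buf=[_ _ 53 91], head=2, tail=0, size=2
read(): buf=[_ _ _ 91], head=3, tail=0, size=1
read(): buf=[_ _ _ _], head=0, tail=0, size=0
write(74): buf=[74 _ _ _], head=0, tail=1, size=1
read(): buf=[_ _ _ _], head=1, tail=1, size=0
write(57): buf=[_ 57 _ _], head=1, tail=2, size=1
write(25): buf=[_ 57 25 _], head=1, tail=3, size=2
read(): buf=[_ _ 25 _], head=2, tail=3, size=1
write(87): buf=[_ _ 25 87], head=2, tail=0, size=2

Answer: _ _ 25 87
2
0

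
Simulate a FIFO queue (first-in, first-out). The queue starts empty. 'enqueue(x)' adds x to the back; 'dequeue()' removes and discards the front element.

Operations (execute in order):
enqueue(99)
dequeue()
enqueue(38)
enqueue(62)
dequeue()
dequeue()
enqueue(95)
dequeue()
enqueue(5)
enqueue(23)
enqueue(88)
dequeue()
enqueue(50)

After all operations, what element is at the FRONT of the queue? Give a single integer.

enqueue(99): queue = [99]
dequeue(): queue = []
enqueue(38): queue = [38]
enqueue(62): queue = [38, 62]
dequeue(): queue = [62]
dequeue(): queue = []
enqueue(95): queue = [95]
dequeue(): queue = []
enqueue(5): queue = [5]
enqueue(23): queue = [5, 23]
enqueue(88): queue = [5, 23, 88]
dequeue(): queue = [23, 88]
enqueue(50): queue = [23, 88, 50]

Answer: 23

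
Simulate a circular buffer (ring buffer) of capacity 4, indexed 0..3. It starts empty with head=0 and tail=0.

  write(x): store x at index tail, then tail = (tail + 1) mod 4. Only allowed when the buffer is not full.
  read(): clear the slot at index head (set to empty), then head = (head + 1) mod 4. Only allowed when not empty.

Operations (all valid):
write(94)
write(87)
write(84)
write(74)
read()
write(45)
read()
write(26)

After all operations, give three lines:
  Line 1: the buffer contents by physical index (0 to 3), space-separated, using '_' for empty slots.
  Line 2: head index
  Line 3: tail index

write(94): buf=[94 _ _ _], head=0, tail=1, size=1
write(87): buf=[94 87 _ _], head=0, tail=2, size=2
write(84): buf=[94 87 84 _], head=0, tail=3, size=3
write(74): buf=[94 87 84 74], head=0, tail=0, size=4
read(): buf=[_ 87 84 74], head=1, tail=0, size=3
write(45): buf=[45 87 84 74], head=1, tail=1, size=4
read(): buf=[45 _ 84 74], head=2, tail=1, size=3
write(26): buf=[45 26 84 74], head=2, tail=2, size=4

Answer: 45 26 84 74
2
2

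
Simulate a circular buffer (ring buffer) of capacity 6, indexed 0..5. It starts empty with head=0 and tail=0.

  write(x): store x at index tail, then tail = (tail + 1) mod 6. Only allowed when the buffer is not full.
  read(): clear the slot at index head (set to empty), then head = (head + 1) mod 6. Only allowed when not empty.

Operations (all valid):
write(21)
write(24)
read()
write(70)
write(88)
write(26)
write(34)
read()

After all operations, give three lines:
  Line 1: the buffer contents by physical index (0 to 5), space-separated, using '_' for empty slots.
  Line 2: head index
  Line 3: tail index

write(21): buf=[21 _ _ _ _ _], head=0, tail=1, size=1
write(24): buf=[21 24 _ _ _ _], head=0, tail=2, size=2
read(): buf=[_ 24 _ _ _ _], head=1, tail=2, size=1
write(70): buf=[_ 24 70 _ _ _], head=1, tail=3, size=2
write(88): buf=[_ 24 70 88 _ _], head=1, tail=4, size=3
write(26): buf=[_ 24 70 88 26 _], head=1, tail=5, size=4
write(34): buf=[_ 24 70 88 26 34], head=1, tail=0, size=5
read(): buf=[_ _ 70 88 26 34], head=2, tail=0, size=4

Answer: _ _ 70 88 26 34
2
0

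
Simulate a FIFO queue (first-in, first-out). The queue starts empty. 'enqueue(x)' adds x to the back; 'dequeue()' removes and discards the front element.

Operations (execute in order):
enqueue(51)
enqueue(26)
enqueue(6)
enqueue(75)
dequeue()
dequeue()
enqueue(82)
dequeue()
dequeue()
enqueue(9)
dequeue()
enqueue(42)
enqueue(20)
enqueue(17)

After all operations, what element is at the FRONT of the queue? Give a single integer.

enqueue(51): queue = [51]
enqueue(26): queue = [51, 26]
enqueue(6): queue = [51, 26, 6]
enqueue(75): queue = [51, 26, 6, 75]
dequeue(): queue = [26, 6, 75]
dequeue(): queue = [6, 75]
enqueue(82): queue = [6, 75, 82]
dequeue(): queue = [75, 82]
dequeue(): queue = [82]
enqueue(9): queue = [82, 9]
dequeue(): queue = [9]
enqueue(42): queue = [9, 42]
enqueue(20): queue = [9, 42, 20]
enqueue(17): queue = [9, 42, 20, 17]

Answer: 9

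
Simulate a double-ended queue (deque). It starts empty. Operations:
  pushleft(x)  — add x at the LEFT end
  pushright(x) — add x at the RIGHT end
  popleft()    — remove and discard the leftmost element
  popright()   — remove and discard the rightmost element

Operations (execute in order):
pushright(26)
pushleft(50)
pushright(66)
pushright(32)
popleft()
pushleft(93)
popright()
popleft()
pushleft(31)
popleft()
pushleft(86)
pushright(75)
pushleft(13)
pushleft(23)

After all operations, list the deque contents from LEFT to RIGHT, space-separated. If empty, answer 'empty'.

pushright(26): [26]
pushleft(50): [50, 26]
pushright(66): [50, 26, 66]
pushright(32): [50, 26, 66, 32]
popleft(): [26, 66, 32]
pushleft(93): [93, 26, 66, 32]
popright(): [93, 26, 66]
popleft(): [26, 66]
pushleft(31): [31, 26, 66]
popleft(): [26, 66]
pushleft(86): [86, 26, 66]
pushright(75): [86, 26, 66, 75]
pushleft(13): [13, 86, 26, 66, 75]
pushleft(23): [23, 13, 86, 26, 66, 75]

Answer: 23 13 86 26 66 75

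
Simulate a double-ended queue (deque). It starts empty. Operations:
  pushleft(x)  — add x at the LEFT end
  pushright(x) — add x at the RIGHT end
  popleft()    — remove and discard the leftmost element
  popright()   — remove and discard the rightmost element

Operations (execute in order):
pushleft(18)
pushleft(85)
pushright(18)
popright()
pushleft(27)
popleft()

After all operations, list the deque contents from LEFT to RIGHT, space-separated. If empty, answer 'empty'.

Answer: 85 18

Derivation:
pushleft(18): [18]
pushleft(85): [85, 18]
pushright(18): [85, 18, 18]
popright(): [85, 18]
pushleft(27): [27, 85, 18]
popleft(): [85, 18]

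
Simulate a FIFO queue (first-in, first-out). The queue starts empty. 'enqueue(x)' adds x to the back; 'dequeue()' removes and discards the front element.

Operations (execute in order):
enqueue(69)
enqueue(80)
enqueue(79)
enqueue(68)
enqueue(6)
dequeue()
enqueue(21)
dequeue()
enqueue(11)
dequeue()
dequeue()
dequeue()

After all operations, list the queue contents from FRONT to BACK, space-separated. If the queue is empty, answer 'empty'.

enqueue(69): [69]
enqueue(80): [69, 80]
enqueue(79): [69, 80, 79]
enqueue(68): [69, 80, 79, 68]
enqueue(6): [69, 80, 79, 68, 6]
dequeue(): [80, 79, 68, 6]
enqueue(21): [80, 79, 68, 6, 21]
dequeue(): [79, 68, 6, 21]
enqueue(11): [79, 68, 6, 21, 11]
dequeue(): [68, 6, 21, 11]
dequeue(): [6, 21, 11]
dequeue(): [21, 11]

Answer: 21 11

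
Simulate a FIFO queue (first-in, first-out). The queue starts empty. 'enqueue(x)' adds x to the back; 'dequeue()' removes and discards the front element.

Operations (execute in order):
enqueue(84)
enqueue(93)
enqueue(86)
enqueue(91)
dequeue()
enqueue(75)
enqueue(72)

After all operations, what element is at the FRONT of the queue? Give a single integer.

Answer: 93

Derivation:
enqueue(84): queue = [84]
enqueue(93): queue = [84, 93]
enqueue(86): queue = [84, 93, 86]
enqueue(91): queue = [84, 93, 86, 91]
dequeue(): queue = [93, 86, 91]
enqueue(75): queue = [93, 86, 91, 75]
enqueue(72): queue = [93, 86, 91, 75, 72]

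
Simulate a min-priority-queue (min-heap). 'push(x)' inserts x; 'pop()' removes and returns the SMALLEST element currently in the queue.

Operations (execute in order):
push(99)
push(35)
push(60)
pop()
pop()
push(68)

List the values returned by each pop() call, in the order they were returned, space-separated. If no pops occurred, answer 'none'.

Answer: 35 60

Derivation:
push(99): heap contents = [99]
push(35): heap contents = [35, 99]
push(60): heap contents = [35, 60, 99]
pop() → 35: heap contents = [60, 99]
pop() → 60: heap contents = [99]
push(68): heap contents = [68, 99]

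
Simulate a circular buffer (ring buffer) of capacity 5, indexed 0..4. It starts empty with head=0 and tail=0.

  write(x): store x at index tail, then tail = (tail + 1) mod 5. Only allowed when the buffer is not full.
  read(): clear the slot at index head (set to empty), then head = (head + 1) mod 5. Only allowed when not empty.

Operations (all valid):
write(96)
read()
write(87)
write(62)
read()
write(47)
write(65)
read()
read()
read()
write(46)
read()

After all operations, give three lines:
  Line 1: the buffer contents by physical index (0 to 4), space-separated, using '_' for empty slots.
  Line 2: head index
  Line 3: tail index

Answer: _ _ _ _ _
1
1

Derivation:
write(96): buf=[96 _ _ _ _], head=0, tail=1, size=1
read(): buf=[_ _ _ _ _], head=1, tail=1, size=0
write(87): buf=[_ 87 _ _ _], head=1, tail=2, size=1
write(62): buf=[_ 87 62 _ _], head=1, tail=3, size=2
read(): buf=[_ _ 62 _ _], head=2, tail=3, size=1
write(47): buf=[_ _ 62 47 _], head=2, tail=4, size=2
write(65): buf=[_ _ 62 47 65], head=2, tail=0, size=3
read(): buf=[_ _ _ 47 65], head=3, tail=0, size=2
read(): buf=[_ _ _ _ 65], head=4, tail=0, size=1
read(): buf=[_ _ _ _ _], head=0, tail=0, size=0
write(46): buf=[46 _ _ _ _], head=0, tail=1, size=1
read(): buf=[_ _ _ _ _], head=1, tail=1, size=0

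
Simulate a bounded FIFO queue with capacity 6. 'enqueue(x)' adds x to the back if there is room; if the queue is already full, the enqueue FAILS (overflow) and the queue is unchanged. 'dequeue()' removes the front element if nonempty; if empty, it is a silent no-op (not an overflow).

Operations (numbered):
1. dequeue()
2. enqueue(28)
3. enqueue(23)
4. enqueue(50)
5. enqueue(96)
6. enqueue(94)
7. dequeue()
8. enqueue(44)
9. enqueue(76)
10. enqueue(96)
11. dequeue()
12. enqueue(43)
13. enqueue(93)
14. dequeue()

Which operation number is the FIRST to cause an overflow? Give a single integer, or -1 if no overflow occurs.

Answer: 10

Derivation:
1. dequeue(): empty, no-op, size=0
2. enqueue(28): size=1
3. enqueue(23): size=2
4. enqueue(50): size=3
5. enqueue(96): size=4
6. enqueue(94): size=5
7. dequeue(): size=4
8. enqueue(44): size=5
9. enqueue(76): size=6
10. enqueue(96): size=6=cap → OVERFLOW (fail)
11. dequeue(): size=5
12. enqueue(43): size=6
13. enqueue(93): size=6=cap → OVERFLOW (fail)
14. dequeue(): size=5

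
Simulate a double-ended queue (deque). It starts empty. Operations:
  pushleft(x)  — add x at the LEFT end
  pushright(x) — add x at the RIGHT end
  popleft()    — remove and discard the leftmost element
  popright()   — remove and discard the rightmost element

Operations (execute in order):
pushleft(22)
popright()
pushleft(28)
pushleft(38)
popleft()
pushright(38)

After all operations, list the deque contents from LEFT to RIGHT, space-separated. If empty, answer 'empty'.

pushleft(22): [22]
popright(): []
pushleft(28): [28]
pushleft(38): [38, 28]
popleft(): [28]
pushright(38): [28, 38]

Answer: 28 38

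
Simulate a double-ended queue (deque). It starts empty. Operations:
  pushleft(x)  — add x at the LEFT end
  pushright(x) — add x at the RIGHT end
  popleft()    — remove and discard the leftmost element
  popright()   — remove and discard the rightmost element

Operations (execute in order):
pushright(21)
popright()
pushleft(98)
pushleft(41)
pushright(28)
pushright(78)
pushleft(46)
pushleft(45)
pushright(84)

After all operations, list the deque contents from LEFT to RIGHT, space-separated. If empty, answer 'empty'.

Answer: 45 46 41 98 28 78 84

Derivation:
pushright(21): [21]
popright(): []
pushleft(98): [98]
pushleft(41): [41, 98]
pushright(28): [41, 98, 28]
pushright(78): [41, 98, 28, 78]
pushleft(46): [46, 41, 98, 28, 78]
pushleft(45): [45, 46, 41, 98, 28, 78]
pushright(84): [45, 46, 41, 98, 28, 78, 84]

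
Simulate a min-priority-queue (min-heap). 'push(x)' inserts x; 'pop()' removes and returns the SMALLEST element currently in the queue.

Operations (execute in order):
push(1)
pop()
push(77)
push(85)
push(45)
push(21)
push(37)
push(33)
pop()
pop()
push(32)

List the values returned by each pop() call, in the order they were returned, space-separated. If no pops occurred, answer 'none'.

Answer: 1 21 33

Derivation:
push(1): heap contents = [1]
pop() → 1: heap contents = []
push(77): heap contents = [77]
push(85): heap contents = [77, 85]
push(45): heap contents = [45, 77, 85]
push(21): heap contents = [21, 45, 77, 85]
push(37): heap contents = [21, 37, 45, 77, 85]
push(33): heap contents = [21, 33, 37, 45, 77, 85]
pop() → 21: heap contents = [33, 37, 45, 77, 85]
pop() → 33: heap contents = [37, 45, 77, 85]
push(32): heap contents = [32, 37, 45, 77, 85]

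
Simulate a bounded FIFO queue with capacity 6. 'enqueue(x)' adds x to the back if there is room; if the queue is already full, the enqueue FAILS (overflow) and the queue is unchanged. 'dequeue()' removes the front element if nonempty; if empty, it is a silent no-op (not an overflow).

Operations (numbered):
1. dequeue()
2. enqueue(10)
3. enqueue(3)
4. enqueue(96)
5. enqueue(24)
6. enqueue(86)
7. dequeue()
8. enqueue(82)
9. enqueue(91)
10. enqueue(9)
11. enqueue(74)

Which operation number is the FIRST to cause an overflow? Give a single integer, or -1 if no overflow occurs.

Answer: 10

Derivation:
1. dequeue(): empty, no-op, size=0
2. enqueue(10): size=1
3. enqueue(3): size=2
4. enqueue(96): size=3
5. enqueue(24): size=4
6. enqueue(86): size=5
7. dequeue(): size=4
8. enqueue(82): size=5
9. enqueue(91): size=6
10. enqueue(9): size=6=cap → OVERFLOW (fail)
11. enqueue(74): size=6=cap → OVERFLOW (fail)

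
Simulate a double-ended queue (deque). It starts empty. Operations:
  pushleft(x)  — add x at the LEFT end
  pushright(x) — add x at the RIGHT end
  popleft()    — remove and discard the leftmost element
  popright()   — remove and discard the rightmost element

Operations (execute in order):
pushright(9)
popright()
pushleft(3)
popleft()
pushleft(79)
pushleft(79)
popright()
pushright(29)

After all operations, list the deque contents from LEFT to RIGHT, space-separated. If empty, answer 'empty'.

Answer: 79 29

Derivation:
pushright(9): [9]
popright(): []
pushleft(3): [3]
popleft(): []
pushleft(79): [79]
pushleft(79): [79, 79]
popright(): [79]
pushright(29): [79, 29]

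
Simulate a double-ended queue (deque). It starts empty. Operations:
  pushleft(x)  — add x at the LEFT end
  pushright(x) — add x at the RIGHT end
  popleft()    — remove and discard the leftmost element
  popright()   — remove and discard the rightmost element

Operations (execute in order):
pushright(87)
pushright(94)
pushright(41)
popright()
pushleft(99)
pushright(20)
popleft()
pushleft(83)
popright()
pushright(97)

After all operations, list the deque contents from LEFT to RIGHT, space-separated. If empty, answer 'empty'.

Answer: 83 87 94 97

Derivation:
pushright(87): [87]
pushright(94): [87, 94]
pushright(41): [87, 94, 41]
popright(): [87, 94]
pushleft(99): [99, 87, 94]
pushright(20): [99, 87, 94, 20]
popleft(): [87, 94, 20]
pushleft(83): [83, 87, 94, 20]
popright(): [83, 87, 94]
pushright(97): [83, 87, 94, 97]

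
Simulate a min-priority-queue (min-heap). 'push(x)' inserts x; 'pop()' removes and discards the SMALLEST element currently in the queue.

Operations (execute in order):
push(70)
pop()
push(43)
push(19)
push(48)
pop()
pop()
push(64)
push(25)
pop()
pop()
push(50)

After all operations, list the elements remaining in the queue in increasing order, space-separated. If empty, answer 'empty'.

push(70): heap contents = [70]
pop() → 70: heap contents = []
push(43): heap contents = [43]
push(19): heap contents = [19, 43]
push(48): heap contents = [19, 43, 48]
pop() → 19: heap contents = [43, 48]
pop() → 43: heap contents = [48]
push(64): heap contents = [48, 64]
push(25): heap contents = [25, 48, 64]
pop() → 25: heap contents = [48, 64]
pop() → 48: heap contents = [64]
push(50): heap contents = [50, 64]

Answer: 50 64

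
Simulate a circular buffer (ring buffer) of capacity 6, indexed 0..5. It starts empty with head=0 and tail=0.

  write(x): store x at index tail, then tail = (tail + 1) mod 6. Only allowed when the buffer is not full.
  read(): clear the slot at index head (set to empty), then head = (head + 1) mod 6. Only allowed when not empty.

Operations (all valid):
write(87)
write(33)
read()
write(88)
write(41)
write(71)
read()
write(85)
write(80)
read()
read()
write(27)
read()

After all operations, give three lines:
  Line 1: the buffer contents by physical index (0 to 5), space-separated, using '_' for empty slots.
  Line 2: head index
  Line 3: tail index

Answer: 80 27 _ _ _ 85
5
2

Derivation:
write(87): buf=[87 _ _ _ _ _], head=0, tail=1, size=1
write(33): buf=[87 33 _ _ _ _], head=0, tail=2, size=2
read(): buf=[_ 33 _ _ _ _], head=1, tail=2, size=1
write(88): buf=[_ 33 88 _ _ _], head=1, tail=3, size=2
write(41): buf=[_ 33 88 41 _ _], head=1, tail=4, size=3
write(71): buf=[_ 33 88 41 71 _], head=1, tail=5, size=4
read(): buf=[_ _ 88 41 71 _], head=2, tail=5, size=3
write(85): buf=[_ _ 88 41 71 85], head=2, tail=0, size=4
write(80): buf=[80 _ 88 41 71 85], head=2, tail=1, size=5
read(): buf=[80 _ _ 41 71 85], head=3, tail=1, size=4
read(): buf=[80 _ _ _ 71 85], head=4, tail=1, size=3
write(27): buf=[80 27 _ _ 71 85], head=4, tail=2, size=4
read(): buf=[80 27 _ _ _ 85], head=5, tail=2, size=3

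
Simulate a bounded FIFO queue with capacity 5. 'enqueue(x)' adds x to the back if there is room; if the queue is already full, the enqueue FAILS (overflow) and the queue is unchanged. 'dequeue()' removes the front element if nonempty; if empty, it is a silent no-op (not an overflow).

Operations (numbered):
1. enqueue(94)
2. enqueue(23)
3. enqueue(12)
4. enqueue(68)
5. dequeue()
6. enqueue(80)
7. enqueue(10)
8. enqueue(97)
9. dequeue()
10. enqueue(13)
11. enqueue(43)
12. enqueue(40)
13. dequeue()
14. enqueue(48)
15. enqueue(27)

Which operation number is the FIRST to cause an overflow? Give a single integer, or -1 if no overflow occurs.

Answer: 8

Derivation:
1. enqueue(94): size=1
2. enqueue(23): size=2
3. enqueue(12): size=3
4. enqueue(68): size=4
5. dequeue(): size=3
6. enqueue(80): size=4
7. enqueue(10): size=5
8. enqueue(97): size=5=cap → OVERFLOW (fail)
9. dequeue(): size=4
10. enqueue(13): size=5
11. enqueue(43): size=5=cap → OVERFLOW (fail)
12. enqueue(40): size=5=cap → OVERFLOW (fail)
13. dequeue(): size=4
14. enqueue(48): size=5
15. enqueue(27): size=5=cap → OVERFLOW (fail)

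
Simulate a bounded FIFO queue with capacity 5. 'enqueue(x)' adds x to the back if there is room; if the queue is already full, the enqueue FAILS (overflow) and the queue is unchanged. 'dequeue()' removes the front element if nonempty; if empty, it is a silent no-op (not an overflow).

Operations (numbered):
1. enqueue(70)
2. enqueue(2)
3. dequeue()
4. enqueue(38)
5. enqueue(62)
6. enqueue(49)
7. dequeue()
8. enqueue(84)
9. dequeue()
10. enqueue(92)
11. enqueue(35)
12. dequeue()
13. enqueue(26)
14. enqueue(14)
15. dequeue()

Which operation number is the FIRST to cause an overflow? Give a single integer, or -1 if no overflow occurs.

1. enqueue(70): size=1
2. enqueue(2): size=2
3. dequeue(): size=1
4. enqueue(38): size=2
5. enqueue(62): size=3
6. enqueue(49): size=4
7. dequeue(): size=3
8. enqueue(84): size=4
9. dequeue(): size=3
10. enqueue(92): size=4
11. enqueue(35): size=5
12. dequeue(): size=4
13. enqueue(26): size=5
14. enqueue(14): size=5=cap → OVERFLOW (fail)
15. dequeue(): size=4

Answer: 14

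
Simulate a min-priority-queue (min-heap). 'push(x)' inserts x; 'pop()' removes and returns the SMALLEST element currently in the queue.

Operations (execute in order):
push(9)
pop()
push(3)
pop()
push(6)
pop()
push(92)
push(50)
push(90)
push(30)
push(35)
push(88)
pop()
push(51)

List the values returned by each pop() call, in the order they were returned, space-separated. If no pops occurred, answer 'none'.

Answer: 9 3 6 30

Derivation:
push(9): heap contents = [9]
pop() → 9: heap contents = []
push(3): heap contents = [3]
pop() → 3: heap contents = []
push(6): heap contents = [6]
pop() → 6: heap contents = []
push(92): heap contents = [92]
push(50): heap contents = [50, 92]
push(90): heap contents = [50, 90, 92]
push(30): heap contents = [30, 50, 90, 92]
push(35): heap contents = [30, 35, 50, 90, 92]
push(88): heap contents = [30, 35, 50, 88, 90, 92]
pop() → 30: heap contents = [35, 50, 88, 90, 92]
push(51): heap contents = [35, 50, 51, 88, 90, 92]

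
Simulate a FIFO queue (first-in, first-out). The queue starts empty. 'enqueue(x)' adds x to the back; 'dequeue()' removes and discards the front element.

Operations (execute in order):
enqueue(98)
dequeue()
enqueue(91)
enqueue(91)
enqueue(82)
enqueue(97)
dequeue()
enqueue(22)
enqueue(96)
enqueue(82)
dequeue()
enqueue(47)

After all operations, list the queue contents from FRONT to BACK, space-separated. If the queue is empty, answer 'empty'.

enqueue(98): [98]
dequeue(): []
enqueue(91): [91]
enqueue(91): [91, 91]
enqueue(82): [91, 91, 82]
enqueue(97): [91, 91, 82, 97]
dequeue(): [91, 82, 97]
enqueue(22): [91, 82, 97, 22]
enqueue(96): [91, 82, 97, 22, 96]
enqueue(82): [91, 82, 97, 22, 96, 82]
dequeue(): [82, 97, 22, 96, 82]
enqueue(47): [82, 97, 22, 96, 82, 47]

Answer: 82 97 22 96 82 47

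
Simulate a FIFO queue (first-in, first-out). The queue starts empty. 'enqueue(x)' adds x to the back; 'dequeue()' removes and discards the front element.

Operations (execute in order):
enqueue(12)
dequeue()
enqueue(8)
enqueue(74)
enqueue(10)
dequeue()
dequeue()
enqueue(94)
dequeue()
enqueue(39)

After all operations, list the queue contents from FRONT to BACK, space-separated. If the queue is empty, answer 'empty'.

enqueue(12): [12]
dequeue(): []
enqueue(8): [8]
enqueue(74): [8, 74]
enqueue(10): [8, 74, 10]
dequeue(): [74, 10]
dequeue(): [10]
enqueue(94): [10, 94]
dequeue(): [94]
enqueue(39): [94, 39]

Answer: 94 39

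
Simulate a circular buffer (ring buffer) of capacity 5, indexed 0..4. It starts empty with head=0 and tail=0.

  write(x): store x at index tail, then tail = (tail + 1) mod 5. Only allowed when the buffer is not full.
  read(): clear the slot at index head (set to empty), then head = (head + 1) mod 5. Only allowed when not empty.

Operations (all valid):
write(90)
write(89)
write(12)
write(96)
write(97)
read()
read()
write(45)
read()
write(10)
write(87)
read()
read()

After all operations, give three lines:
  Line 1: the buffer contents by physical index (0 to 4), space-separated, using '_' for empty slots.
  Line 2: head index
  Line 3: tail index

write(90): buf=[90 _ _ _ _], head=0, tail=1, size=1
write(89): buf=[90 89 _ _ _], head=0, tail=2, size=2
write(12): buf=[90 89 12 _ _], head=0, tail=3, size=3
write(96): buf=[90 89 12 96 _], head=0, tail=4, size=4
write(97): buf=[90 89 12 96 97], head=0, tail=0, size=5
read(): buf=[_ 89 12 96 97], head=1, tail=0, size=4
read(): buf=[_ _ 12 96 97], head=2, tail=0, size=3
write(45): buf=[45 _ 12 96 97], head=2, tail=1, size=4
read(): buf=[45 _ _ 96 97], head=3, tail=1, size=3
write(10): buf=[45 10 _ 96 97], head=3, tail=2, size=4
write(87): buf=[45 10 87 96 97], head=3, tail=3, size=5
read(): buf=[45 10 87 _ 97], head=4, tail=3, size=4
read(): buf=[45 10 87 _ _], head=0, tail=3, size=3

Answer: 45 10 87 _ _
0
3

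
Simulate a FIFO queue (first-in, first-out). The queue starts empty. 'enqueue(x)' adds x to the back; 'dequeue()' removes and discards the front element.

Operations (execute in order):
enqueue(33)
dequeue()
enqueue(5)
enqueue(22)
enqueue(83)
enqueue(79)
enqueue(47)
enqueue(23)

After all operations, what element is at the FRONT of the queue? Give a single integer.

enqueue(33): queue = [33]
dequeue(): queue = []
enqueue(5): queue = [5]
enqueue(22): queue = [5, 22]
enqueue(83): queue = [5, 22, 83]
enqueue(79): queue = [5, 22, 83, 79]
enqueue(47): queue = [5, 22, 83, 79, 47]
enqueue(23): queue = [5, 22, 83, 79, 47, 23]

Answer: 5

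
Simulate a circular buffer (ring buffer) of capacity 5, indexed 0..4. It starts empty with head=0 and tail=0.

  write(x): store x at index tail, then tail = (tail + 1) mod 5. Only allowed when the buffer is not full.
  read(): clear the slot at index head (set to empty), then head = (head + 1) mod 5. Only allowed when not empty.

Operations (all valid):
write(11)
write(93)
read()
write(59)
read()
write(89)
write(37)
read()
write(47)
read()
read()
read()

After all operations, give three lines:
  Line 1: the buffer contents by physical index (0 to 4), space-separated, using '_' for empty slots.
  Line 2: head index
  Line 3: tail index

write(11): buf=[11 _ _ _ _], head=0, tail=1, size=1
write(93): buf=[11 93 _ _ _], head=0, tail=2, size=2
read(): buf=[_ 93 _ _ _], head=1, tail=2, size=1
write(59): buf=[_ 93 59 _ _], head=1, tail=3, size=2
read(): buf=[_ _ 59 _ _], head=2, tail=3, size=1
write(89): buf=[_ _ 59 89 _], head=2, tail=4, size=2
write(37): buf=[_ _ 59 89 37], head=2, tail=0, size=3
read(): buf=[_ _ _ 89 37], head=3, tail=0, size=2
write(47): buf=[47 _ _ 89 37], head=3, tail=1, size=3
read(): buf=[47 _ _ _ 37], head=4, tail=1, size=2
read(): buf=[47 _ _ _ _], head=0, tail=1, size=1
read(): buf=[_ _ _ _ _], head=1, tail=1, size=0

Answer: _ _ _ _ _
1
1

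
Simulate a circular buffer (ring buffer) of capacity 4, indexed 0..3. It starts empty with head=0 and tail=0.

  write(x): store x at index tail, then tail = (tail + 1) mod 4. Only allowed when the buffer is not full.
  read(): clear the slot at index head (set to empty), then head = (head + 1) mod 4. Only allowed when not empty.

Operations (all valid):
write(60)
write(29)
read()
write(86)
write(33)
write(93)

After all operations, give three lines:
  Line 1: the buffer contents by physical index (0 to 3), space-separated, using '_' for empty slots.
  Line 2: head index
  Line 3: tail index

Answer: 93 29 86 33
1
1

Derivation:
write(60): buf=[60 _ _ _], head=0, tail=1, size=1
write(29): buf=[60 29 _ _], head=0, tail=2, size=2
read(): buf=[_ 29 _ _], head=1, tail=2, size=1
write(86): buf=[_ 29 86 _], head=1, tail=3, size=2
write(33): buf=[_ 29 86 33], head=1, tail=0, size=3
write(93): buf=[93 29 86 33], head=1, tail=1, size=4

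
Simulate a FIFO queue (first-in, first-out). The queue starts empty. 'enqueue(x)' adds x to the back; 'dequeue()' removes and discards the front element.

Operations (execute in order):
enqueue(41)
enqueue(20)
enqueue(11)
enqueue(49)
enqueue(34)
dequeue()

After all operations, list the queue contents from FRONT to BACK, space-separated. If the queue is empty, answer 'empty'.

Answer: 20 11 49 34

Derivation:
enqueue(41): [41]
enqueue(20): [41, 20]
enqueue(11): [41, 20, 11]
enqueue(49): [41, 20, 11, 49]
enqueue(34): [41, 20, 11, 49, 34]
dequeue(): [20, 11, 49, 34]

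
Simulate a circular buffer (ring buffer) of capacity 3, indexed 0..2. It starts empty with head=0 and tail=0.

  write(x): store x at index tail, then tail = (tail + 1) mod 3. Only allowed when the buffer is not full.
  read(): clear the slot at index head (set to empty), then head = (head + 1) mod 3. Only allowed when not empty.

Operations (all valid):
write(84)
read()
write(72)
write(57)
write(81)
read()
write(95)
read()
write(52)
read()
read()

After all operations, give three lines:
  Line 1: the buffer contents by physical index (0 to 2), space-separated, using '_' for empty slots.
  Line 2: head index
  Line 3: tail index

Answer: _ _ 52
2
0

Derivation:
write(84): buf=[84 _ _], head=0, tail=1, size=1
read(): buf=[_ _ _], head=1, tail=1, size=0
write(72): buf=[_ 72 _], head=1, tail=2, size=1
write(57): buf=[_ 72 57], head=1, tail=0, size=2
write(81): buf=[81 72 57], head=1, tail=1, size=3
read(): buf=[81 _ 57], head=2, tail=1, size=2
write(95): buf=[81 95 57], head=2, tail=2, size=3
read(): buf=[81 95 _], head=0, tail=2, size=2
write(52): buf=[81 95 52], head=0, tail=0, size=3
read(): buf=[_ 95 52], head=1, tail=0, size=2
read(): buf=[_ _ 52], head=2, tail=0, size=1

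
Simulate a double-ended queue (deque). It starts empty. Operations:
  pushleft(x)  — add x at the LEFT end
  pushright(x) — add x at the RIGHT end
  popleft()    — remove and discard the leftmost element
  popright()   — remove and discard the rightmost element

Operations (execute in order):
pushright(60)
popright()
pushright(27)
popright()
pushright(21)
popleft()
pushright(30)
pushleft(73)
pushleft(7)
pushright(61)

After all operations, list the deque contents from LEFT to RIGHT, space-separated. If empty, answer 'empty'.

pushright(60): [60]
popright(): []
pushright(27): [27]
popright(): []
pushright(21): [21]
popleft(): []
pushright(30): [30]
pushleft(73): [73, 30]
pushleft(7): [7, 73, 30]
pushright(61): [7, 73, 30, 61]

Answer: 7 73 30 61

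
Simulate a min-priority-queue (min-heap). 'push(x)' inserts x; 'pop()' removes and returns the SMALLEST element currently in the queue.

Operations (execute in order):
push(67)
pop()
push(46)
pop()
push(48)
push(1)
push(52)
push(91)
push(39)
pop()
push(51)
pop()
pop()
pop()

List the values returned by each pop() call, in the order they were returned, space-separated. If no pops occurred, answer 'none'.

push(67): heap contents = [67]
pop() → 67: heap contents = []
push(46): heap contents = [46]
pop() → 46: heap contents = []
push(48): heap contents = [48]
push(1): heap contents = [1, 48]
push(52): heap contents = [1, 48, 52]
push(91): heap contents = [1, 48, 52, 91]
push(39): heap contents = [1, 39, 48, 52, 91]
pop() → 1: heap contents = [39, 48, 52, 91]
push(51): heap contents = [39, 48, 51, 52, 91]
pop() → 39: heap contents = [48, 51, 52, 91]
pop() → 48: heap contents = [51, 52, 91]
pop() → 51: heap contents = [52, 91]

Answer: 67 46 1 39 48 51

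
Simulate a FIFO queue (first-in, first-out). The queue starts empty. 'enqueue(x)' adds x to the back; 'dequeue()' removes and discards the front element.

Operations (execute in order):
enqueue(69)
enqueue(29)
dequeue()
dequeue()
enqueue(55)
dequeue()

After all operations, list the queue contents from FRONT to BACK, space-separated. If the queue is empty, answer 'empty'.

enqueue(69): [69]
enqueue(29): [69, 29]
dequeue(): [29]
dequeue(): []
enqueue(55): [55]
dequeue(): []

Answer: empty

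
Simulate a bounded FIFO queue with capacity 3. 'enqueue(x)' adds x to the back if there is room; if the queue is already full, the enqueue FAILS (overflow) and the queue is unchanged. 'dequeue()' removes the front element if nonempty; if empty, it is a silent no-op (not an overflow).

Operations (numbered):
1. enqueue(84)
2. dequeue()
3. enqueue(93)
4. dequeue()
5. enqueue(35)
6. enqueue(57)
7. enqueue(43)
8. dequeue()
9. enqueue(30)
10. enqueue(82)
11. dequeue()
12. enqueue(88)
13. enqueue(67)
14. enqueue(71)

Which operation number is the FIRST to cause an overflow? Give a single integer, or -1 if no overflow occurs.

1. enqueue(84): size=1
2. dequeue(): size=0
3. enqueue(93): size=1
4. dequeue(): size=0
5. enqueue(35): size=1
6. enqueue(57): size=2
7. enqueue(43): size=3
8. dequeue(): size=2
9. enqueue(30): size=3
10. enqueue(82): size=3=cap → OVERFLOW (fail)
11. dequeue(): size=2
12. enqueue(88): size=3
13. enqueue(67): size=3=cap → OVERFLOW (fail)
14. enqueue(71): size=3=cap → OVERFLOW (fail)

Answer: 10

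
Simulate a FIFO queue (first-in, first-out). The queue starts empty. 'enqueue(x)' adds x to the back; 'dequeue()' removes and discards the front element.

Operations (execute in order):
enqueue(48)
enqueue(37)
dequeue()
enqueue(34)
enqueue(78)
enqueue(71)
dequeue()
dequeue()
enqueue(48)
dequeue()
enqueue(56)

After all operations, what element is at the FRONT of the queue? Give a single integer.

Answer: 71

Derivation:
enqueue(48): queue = [48]
enqueue(37): queue = [48, 37]
dequeue(): queue = [37]
enqueue(34): queue = [37, 34]
enqueue(78): queue = [37, 34, 78]
enqueue(71): queue = [37, 34, 78, 71]
dequeue(): queue = [34, 78, 71]
dequeue(): queue = [78, 71]
enqueue(48): queue = [78, 71, 48]
dequeue(): queue = [71, 48]
enqueue(56): queue = [71, 48, 56]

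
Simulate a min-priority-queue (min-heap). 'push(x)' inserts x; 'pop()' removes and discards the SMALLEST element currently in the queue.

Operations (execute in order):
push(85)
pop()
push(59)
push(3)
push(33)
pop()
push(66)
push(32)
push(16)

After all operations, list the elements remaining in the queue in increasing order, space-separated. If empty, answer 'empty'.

Answer: 16 32 33 59 66

Derivation:
push(85): heap contents = [85]
pop() → 85: heap contents = []
push(59): heap contents = [59]
push(3): heap contents = [3, 59]
push(33): heap contents = [3, 33, 59]
pop() → 3: heap contents = [33, 59]
push(66): heap contents = [33, 59, 66]
push(32): heap contents = [32, 33, 59, 66]
push(16): heap contents = [16, 32, 33, 59, 66]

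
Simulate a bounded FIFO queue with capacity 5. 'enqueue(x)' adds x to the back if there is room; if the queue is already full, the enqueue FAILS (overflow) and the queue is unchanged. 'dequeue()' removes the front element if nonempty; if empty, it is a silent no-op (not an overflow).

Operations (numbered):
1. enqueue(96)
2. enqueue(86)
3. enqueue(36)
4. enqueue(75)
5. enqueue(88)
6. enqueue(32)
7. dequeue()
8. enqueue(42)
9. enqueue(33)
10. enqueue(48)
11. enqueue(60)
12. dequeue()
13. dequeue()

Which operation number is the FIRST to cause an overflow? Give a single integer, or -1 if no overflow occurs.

Answer: 6

Derivation:
1. enqueue(96): size=1
2. enqueue(86): size=2
3. enqueue(36): size=3
4. enqueue(75): size=4
5. enqueue(88): size=5
6. enqueue(32): size=5=cap → OVERFLOW (fail)
7. dequeue(): size=4
8. enqueue(42): size=5
9. enqueue(33): size=5=cap → OVERFLOW (fail)
10. enqueue(48): size=5=cap → OVERFLOW (fail)
11. enqueue(60): size=5=cap → OVERFLOW (fail)
12. dequeue(): size=4
13. dequeue(): size=3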